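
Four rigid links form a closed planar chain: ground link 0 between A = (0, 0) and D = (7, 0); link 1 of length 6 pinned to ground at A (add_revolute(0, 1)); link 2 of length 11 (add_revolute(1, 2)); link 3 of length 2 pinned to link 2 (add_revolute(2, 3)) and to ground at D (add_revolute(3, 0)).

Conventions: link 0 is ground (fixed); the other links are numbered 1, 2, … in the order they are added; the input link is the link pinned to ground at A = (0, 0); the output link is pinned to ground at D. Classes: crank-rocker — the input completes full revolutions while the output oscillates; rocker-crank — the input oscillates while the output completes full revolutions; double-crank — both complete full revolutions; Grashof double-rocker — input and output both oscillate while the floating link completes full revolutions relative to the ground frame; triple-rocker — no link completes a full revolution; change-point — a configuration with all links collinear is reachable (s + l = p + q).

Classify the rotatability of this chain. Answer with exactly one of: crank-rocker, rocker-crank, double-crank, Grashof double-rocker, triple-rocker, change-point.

lengths: ground=7, input=6, coupler=11, output=2
sorted: s=2 (shortest), l=11 (longest), p+q=13
s + l = 13 vs p + q = 13
s + l = p + q → change-point (collinear configuration reachable)

change-point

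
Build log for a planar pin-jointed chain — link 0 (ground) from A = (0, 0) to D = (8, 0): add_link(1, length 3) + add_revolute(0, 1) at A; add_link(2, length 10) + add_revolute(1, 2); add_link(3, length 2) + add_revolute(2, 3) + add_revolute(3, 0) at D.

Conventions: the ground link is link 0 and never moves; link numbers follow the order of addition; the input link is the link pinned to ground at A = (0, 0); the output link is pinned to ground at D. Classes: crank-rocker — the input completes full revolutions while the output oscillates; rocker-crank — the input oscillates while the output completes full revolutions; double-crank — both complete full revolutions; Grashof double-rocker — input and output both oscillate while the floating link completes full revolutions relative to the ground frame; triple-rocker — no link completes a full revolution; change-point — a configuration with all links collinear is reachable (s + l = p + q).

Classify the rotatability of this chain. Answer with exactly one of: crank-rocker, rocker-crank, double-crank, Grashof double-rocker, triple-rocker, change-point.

lengths: ground=8, input=3, coupler=10, output=2
sorted: s=2 (shortest), l=10 (longest), p+q=11
s + l = 12 vs p + q = 11
s + l > p + q → non-Grashof → no link fully rotates → triple-rocker

triple-rocker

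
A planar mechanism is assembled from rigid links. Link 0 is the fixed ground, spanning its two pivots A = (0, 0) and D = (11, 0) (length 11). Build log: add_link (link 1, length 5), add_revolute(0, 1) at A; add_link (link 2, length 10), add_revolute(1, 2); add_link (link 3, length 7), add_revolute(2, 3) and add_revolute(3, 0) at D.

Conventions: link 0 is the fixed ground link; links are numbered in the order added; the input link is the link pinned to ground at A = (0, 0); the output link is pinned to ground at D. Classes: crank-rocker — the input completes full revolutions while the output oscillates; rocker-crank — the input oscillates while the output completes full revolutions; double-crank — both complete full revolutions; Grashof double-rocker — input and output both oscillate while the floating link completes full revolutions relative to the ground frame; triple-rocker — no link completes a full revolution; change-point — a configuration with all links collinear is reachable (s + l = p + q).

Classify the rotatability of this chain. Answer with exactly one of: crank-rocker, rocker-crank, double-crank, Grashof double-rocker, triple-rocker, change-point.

lengths: ground=11, input=5, coupler=10, output=7
sorted: s=5 (shortest), l=11 (longest), p+q=17
s + l = 16 vs p + q = 17
s + l < p + q (Grashof) with shortest = input link → crank-rocker

crank-rocker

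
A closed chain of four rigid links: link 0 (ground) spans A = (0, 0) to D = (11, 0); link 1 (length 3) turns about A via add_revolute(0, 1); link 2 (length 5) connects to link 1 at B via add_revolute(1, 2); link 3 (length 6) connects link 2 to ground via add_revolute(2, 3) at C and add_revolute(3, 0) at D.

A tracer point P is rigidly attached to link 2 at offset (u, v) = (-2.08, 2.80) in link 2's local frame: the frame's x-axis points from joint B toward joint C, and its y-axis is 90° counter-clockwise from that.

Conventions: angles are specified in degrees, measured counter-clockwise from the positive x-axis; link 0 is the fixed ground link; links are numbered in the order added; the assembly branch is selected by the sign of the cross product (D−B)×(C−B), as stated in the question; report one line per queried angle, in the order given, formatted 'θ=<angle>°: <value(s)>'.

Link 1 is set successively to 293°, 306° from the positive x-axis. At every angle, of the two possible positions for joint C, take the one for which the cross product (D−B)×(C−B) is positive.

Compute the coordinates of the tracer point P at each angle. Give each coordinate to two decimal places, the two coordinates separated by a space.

A=(0,0), D=(11.00,0)
θ=293°: B = A + 3.00·(cos293°, sin293°) = (1.1722, -2.7615)
θ=293°: |BD| = 10.2084
θ=293°: circle(B,5.00) ∩ circle(D,6.00): a=4.5654, h=2.0388
θ=293°:   candidates: C₊=(5.0159,0.4363) cross=20.813; C₋=(6.1189,-3.4893) cross=-20.813
θ=293°:   branch + wants cross > 0 → take C=(5.0159,0.4363) (cross=20.813)
θ=293°: ex = (C−B)/|BC| = (0.7687,0.6396); ey = (-0.6396,0.7687)
θ=293°: P = B + -2.08·ex + 2.80·ey = (-2.2176,-1.9393)
θ=306°: B = A + 3.00·(cos306°, sin306°) = (1.7634, -2.4271)
θ=306°: |BD| = 9.5502
θ=306°: circle(B,5.00) ∩ circle(D,6.00): a=4.1992, h=2.7142
θ=306°:   candidates: C₊=(5.1349,1.2652) cross=25.921; C₋=(6.5145,-3.9850) cross=-25.921
θ=306°:   branch + wants cross > 0 → take C=(5.1349,1.2652) (cross=25.921)
θ=306°: ex = (C−B)/|BC| = (0.6743,0.7384); ey = (-0.7384,0.6743)
θ=306°: P = B + -2.08·ex + 2.80·ey = (-1.7069,-2.0750)

θ=293°: -2.22 -1.94
θ=306°: -1.71 -2.07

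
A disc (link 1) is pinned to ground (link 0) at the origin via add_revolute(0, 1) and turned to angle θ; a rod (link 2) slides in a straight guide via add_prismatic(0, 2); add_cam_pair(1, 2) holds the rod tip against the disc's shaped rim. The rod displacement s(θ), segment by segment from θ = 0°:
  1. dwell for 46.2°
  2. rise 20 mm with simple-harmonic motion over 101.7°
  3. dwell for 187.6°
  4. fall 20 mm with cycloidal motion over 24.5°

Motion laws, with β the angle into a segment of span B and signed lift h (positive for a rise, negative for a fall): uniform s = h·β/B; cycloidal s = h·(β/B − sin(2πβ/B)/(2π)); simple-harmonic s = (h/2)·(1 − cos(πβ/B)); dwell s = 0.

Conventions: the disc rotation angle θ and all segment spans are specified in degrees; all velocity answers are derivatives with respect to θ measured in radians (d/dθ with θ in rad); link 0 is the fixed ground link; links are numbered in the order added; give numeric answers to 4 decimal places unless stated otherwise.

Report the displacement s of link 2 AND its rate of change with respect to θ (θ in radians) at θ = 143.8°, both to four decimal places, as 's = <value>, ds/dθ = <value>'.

segment 1 (0° to 46.2°, dwell): s unchanged at 0.0000
θ = 143.8° falls in segment 2 (46.2° to 147.9°, simple-harmonic, h = 20): β = 143.8 − 46.2 = 97.6°, B = 101.7°; Δs = 20/2·(1 − cos(π·0.9597)) = 19.9199; s = 0.0000 + 19.9199 = 19.9199
velocity in seg [46.2°–147.9°] (simple-harmonic), θ in radians: β = 97.6° = 1.7034 rad, B = 101.7° = 1.7750 rad; ds/dθ = (πh/(2B)) sin(πβ/B) = (π·20/(2·1.7750)) sin(π·0.9597) = 2.235644 mm/rad

s = 19.9199, ds/dθ = 2.2356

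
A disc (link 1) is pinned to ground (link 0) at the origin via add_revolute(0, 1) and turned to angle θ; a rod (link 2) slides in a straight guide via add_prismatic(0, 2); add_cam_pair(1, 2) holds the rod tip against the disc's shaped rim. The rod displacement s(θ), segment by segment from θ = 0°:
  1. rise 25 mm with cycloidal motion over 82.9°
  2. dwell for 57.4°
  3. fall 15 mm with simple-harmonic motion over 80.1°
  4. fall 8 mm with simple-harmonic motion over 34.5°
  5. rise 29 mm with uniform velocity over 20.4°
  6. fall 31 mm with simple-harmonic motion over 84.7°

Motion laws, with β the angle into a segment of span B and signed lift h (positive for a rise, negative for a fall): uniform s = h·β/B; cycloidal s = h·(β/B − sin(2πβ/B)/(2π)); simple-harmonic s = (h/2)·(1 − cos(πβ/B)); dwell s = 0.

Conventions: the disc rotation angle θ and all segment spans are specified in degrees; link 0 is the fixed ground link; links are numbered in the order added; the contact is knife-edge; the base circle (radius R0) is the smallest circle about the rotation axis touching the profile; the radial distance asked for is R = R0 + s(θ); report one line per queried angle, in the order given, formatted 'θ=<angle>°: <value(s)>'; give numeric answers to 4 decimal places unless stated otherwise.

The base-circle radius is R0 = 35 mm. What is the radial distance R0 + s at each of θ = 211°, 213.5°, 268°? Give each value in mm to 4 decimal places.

segment 1 (0° to 82.9°, cycloidal, h = 25) is passed completely: s = 0.0000 + (25) = 25.0000
segment 2 (82.9° to 140.3°, dwell): s unchanged at 25.0000
θ = 211° falls in segment 3 (140.3° to 220.4°, simple-harmonic, h = -15): β = 211 − 140.3 = 70.7°, B = 80.1°; Δs = -15/2·(1 − cos(π·0.8826)) = -14.4960; s = 25.0000 − 14.4960 = 10.5040
θ = 213.5° falls in segment 3 (140.3° to 220.4°, simple-harmonic, h = -15): β = 213.5 − 140.3 = 73.2°, B = 80.1°; Δs = -15/2·(1 − cos(π·0.9139)) = -14.7270; s = 25.0000 − 14.7270 = 10.2730
segment 3 (140.3° to 220.4°, simple-harmonic, h = -15) is passed completely: s = 25.0000 + (-15) = 10.0000
segment 4 (220.4° to 254.9°, simple-harmonic, h = -8) is passed completely: s = 10.0000 + (-8) = 2.0000
θ = 268° falls in segment 5 (254.9° to 275.3°, uniform, h = 29): β = 268 − 254.9 = 13.1°, B = 20.4°; Δs = 29·13.1/20.4 = 18.6225; s = 2.0000 + 18.6225 = 20.6225
θ=211°: R = R0 + s = 35 + 10.5040 = 45.5040
θ=213.5°: R = R0 + s = 35 + 10.2730 = 45.2730
θ=268°: R = R0 + s = 35 + 20.6225 = 55.6225

θ=211°: 45.5040
θ=213.5°: 45.2730
θ=268°: 55.6225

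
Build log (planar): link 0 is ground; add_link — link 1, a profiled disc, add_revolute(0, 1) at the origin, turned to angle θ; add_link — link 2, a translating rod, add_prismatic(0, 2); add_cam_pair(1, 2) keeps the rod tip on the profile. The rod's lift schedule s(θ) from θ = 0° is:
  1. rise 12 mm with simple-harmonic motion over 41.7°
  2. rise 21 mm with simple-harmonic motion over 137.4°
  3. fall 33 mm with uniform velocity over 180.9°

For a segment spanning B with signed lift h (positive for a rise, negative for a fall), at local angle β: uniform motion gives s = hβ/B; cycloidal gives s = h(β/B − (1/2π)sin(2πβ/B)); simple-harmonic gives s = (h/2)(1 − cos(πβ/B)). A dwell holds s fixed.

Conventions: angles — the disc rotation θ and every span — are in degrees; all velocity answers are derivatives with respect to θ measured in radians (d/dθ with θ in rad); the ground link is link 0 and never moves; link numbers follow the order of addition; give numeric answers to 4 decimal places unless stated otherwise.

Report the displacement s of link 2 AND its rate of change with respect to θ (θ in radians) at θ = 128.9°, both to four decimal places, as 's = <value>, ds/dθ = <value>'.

seg 1 [0°–41.7°] simple-harmonic, h=12: full span → s += 12 → s = 12.0000
seg 2 [41.7°–179.1°] simple-harmonic, h=21: θ=128.9° here. β=87.2, B=137.4. 21/2·(1 − cos(π·0.6346)) = 14.8102 → s = 26.8102
velocity in seg [41.7°–179.1°] (simple-harmonic), θ in radians: β = 87.2° = 1.5219 rad, B = 137.4° = 2.3981 rad; ds/dθ = (πh/(2B)) sin(πβ/B) = (π·21/(2·2.3981)) sin(π·0.6346) = 12.543104 mm/rad

s = 26.8102, ds/dθ = 12.5431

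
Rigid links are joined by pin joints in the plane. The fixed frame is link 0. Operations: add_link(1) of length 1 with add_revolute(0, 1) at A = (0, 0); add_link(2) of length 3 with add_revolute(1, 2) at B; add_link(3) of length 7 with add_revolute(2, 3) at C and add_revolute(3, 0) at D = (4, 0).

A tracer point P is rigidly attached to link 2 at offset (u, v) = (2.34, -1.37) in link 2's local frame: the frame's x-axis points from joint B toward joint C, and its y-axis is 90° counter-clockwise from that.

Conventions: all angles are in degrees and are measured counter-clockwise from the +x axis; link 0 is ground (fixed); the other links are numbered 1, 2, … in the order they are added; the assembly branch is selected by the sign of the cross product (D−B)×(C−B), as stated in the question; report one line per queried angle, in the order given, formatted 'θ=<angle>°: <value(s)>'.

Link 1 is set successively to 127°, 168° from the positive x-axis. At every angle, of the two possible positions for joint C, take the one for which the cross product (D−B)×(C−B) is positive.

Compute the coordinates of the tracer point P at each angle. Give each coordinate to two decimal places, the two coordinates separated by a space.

A=(0,0), D=(4.00,0)
θ=127°: B = A + 1.00·(cos127°, sin127°) = (-0.6018, 0.7986)
θ=127°: |BD| = 4.6706
θ=127°: circle(B,3.00) ∩ circle(D,7.00): a=-1.9468, h=2.2825
θ=127°:   candidates: C₊=(-2.1297,3.3804) cross=10.661; C₋=(-2.9102,-1.1174) cross=-10.661
θ=127°:   branch + wants cross > 0 → take C=(-2.1297,3.3804) (cross=10.661)
θ=127°: ex = (C−B)/|BC| = (-0.5093,0.8606); ey = (-0.8606,-0.5093)
θ=127°: P = B + 2.34·ex + -1.37·ey = (-0.6145,3.5102)
θ=168°: B = A + 1.00·(cos168°, sin168°) = (-0.9781, 0.2079)
θ=168°: |BD| = 4.9825
θ=168°: circle(B,3.00) ∩ circle(D,7.00): a=-1.5228, h=2.5848
θ=168°:   candidates: C₊=(-2.3918,2.8540) cross=12.879; C₋=(-2.6075,-2.3111) cross=-12.879
θ=168°:   branch + wants cross > 0 → take C=(-2.3918,2.8540) (cross=12.879)
θ=168°: ex = (C−B)/|BC| = (-0.4712,0.8820); ey = (-0.8820,-0.4712)
θ=168°: P = B + 2.34·ex + -1.37·ey = (-0.8724,2.9174)

θ=127°: -0.61 3.51
θ=168°: -0.87 2.92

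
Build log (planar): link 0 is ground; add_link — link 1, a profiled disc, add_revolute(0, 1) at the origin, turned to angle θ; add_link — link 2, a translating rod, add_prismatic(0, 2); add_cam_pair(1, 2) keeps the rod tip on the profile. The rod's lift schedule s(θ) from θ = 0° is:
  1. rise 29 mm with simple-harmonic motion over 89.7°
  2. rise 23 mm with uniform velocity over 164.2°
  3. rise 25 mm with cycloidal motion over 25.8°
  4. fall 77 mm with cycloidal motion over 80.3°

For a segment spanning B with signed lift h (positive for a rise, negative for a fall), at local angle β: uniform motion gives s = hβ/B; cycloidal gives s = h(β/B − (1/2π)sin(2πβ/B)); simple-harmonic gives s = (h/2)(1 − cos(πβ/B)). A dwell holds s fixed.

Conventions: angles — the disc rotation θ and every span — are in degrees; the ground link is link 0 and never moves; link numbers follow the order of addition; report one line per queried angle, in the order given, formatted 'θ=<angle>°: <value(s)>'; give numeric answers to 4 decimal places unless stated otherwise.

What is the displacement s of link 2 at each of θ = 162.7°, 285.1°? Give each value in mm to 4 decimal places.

seg 1 [0°–89.7°] simple-harmonic, h=29: full span → s += 29 → s = 29.0000
seg 2 [89.7°–253.9°] uniform, h=23: θ=162.7° here. β=73, B=164.2. 23·73/164.2 = 10.2253 → s = 39.2253
seg 2 [89.7°–253.9°] uniform, h=23: full span → s += 23 → s = 52.0000
seg 3 [253.9°–279.7°] cycloidal, h=25: full span → s += 25 → s = 77.0000
seg 4 [279.7°–360°] cycloidal, h=-77: θ=285.1° here. β=5.4, B=80.3. -77·(0.0672 − sin(2π·0.0672)/(2π)) = -0.1527 → s = 76.8473

θ=162.7°: 39.2253
θ=285.1°: 76.8473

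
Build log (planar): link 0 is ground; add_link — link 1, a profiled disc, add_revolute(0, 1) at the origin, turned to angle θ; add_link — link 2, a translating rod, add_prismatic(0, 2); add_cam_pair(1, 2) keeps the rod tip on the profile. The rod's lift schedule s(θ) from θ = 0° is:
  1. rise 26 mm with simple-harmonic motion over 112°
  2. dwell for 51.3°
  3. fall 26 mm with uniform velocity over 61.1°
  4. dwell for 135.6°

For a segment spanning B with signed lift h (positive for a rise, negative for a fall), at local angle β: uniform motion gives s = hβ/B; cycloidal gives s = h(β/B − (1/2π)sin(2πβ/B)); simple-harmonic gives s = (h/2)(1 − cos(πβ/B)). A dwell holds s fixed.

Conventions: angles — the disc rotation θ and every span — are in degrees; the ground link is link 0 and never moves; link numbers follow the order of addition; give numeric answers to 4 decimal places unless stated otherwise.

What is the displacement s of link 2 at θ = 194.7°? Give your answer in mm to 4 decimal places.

seg 1 [0°–112°] simple-harmonic, h=26: full span → s += 26 → s = 26.0000
seg 2 [112°–163.3°] dwell: s stays 26.0000
seg 3 [163.3°–224.4°] uniform, h=-26: θ=194.7° here. β=31.4, B=61.1. -26·31.4/61.1 = -13.3617 → s = 12.6383

12.6383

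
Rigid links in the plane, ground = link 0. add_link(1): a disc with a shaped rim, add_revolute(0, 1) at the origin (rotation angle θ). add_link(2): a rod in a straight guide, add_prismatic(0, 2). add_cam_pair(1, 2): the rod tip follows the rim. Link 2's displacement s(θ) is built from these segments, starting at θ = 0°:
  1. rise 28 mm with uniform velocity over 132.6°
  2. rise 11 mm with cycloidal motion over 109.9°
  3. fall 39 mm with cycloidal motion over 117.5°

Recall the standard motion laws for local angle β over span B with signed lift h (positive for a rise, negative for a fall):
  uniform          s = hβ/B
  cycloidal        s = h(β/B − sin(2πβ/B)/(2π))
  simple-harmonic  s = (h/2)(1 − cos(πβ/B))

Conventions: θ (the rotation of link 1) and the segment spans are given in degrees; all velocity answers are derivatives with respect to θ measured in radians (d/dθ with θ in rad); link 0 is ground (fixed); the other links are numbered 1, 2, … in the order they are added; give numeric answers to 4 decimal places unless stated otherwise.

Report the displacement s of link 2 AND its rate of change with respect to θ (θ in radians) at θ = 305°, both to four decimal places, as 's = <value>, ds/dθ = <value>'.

segment 1 (0° to 132.6°, uniform, h = 28) is passed completely: s = 0.0000 + (28) = 28.0000
segment 2 (132.6° to 242.5°, cycloidal, h = 11) is passed completely: s = 28.0000 + (11) = 39.0000
θ = 305° falls in segment 3 (242.5° to 360°, cycloidal, h = -39): β = 305 − 242.5 = 62.5°, B = 117.5°; Δs = -39·(0.5319 − sin(2π·0.5319)/(2π)) = -21.9810; s = 39.0000 − 21.9810 = 17.0190
velocity in seg [242.5°–360°] (cycloidal), θ in radians: β = 62.5° = 1.0908 rad, B = 117.5° = 2.0508 rad; ds/dθ = (h/B)(1 − cos(2πβ/B)) = ((-39)/2.0508)(1 − cos(2π·0.5319)) = -37.653570 mm/rad

s = 17.0190, ds/dθ = -37.6536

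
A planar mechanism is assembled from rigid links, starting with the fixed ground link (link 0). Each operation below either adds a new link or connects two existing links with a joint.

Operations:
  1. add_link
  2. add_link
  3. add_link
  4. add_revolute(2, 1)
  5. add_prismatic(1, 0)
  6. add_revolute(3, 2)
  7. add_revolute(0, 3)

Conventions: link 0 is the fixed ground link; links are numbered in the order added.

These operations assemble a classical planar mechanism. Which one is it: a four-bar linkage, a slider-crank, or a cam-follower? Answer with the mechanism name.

links: 4 (incl. ground); joints: 3 revolute, 1 prismatic, 0 higher (cam) pair, forming one closed loop
4 links, 3 revolutes + 1 prismatic in one loop → slider-crank

slider-crank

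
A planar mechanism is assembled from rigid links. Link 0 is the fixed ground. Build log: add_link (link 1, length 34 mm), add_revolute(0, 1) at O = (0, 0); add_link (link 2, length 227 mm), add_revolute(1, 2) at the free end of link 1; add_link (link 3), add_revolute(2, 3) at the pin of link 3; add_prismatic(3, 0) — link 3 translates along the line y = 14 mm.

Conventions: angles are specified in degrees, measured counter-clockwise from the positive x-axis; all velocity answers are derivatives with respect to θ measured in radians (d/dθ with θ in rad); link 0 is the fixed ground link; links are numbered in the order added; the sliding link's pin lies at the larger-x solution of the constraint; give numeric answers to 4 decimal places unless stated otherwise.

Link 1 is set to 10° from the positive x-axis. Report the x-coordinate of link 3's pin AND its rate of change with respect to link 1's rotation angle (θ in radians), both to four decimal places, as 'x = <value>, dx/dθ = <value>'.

geometry: r = 34 mm, L = 227 mm, e = 14 mm
crank pin P = (r cos θ, r sin θ) = (33.483464, 5.904038)
h = r sin θ − e = 5.904038 − 14 = -8.095962
x = r cos θ + √(L² − h²) = 33.483464 + 226.855583 = 260.339046
dx/dθ = −r sin θ − h·r cos θ/√(L² − h²) (θ in radians; h = -8.095962) = -4.709089

x = 260.3390, dx/dθ = -4.7091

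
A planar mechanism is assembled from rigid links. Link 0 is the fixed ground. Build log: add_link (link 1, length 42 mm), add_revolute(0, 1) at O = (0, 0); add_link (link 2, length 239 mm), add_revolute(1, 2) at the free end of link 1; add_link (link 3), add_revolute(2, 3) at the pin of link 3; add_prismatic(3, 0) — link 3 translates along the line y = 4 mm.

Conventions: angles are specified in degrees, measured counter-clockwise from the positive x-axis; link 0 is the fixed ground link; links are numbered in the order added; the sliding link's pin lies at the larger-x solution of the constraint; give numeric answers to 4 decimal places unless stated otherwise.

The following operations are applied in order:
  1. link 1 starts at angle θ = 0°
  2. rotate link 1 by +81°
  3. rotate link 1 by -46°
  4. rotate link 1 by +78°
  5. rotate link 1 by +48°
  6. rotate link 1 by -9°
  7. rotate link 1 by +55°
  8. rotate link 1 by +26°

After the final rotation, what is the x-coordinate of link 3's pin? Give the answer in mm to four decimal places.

geometry: r = 42 mm, L = 239 mm, e = 4 mm; θ starts at 0°
rotate link 1 by +81°: θ ← 0° +81° = 81°
rotate link 1 by -46°: θ ← 81° -46° = 35°
rotate link 1 by +78°: θ ← 35° +78° = 113°
rotate link 1 by +48°: θ ← 113° +48° = 161°
rotate link 1 by -9°: θ ← 161° -9° = 152°
rotate link 1 by +55°: θ ← 152° +55° = 207°
rotate link 1 by +26°: θ ← 207° +26° = 233°
crank pin P = (r cos θ, r sin θ) = (-25.276231, -33.542691)
h = r sin θ − e = -33.542691 − 4 = -37.542691
x = r cos θ + √(L² − h²) = -25.276231 + 236.032935 = 210.756704

210.7567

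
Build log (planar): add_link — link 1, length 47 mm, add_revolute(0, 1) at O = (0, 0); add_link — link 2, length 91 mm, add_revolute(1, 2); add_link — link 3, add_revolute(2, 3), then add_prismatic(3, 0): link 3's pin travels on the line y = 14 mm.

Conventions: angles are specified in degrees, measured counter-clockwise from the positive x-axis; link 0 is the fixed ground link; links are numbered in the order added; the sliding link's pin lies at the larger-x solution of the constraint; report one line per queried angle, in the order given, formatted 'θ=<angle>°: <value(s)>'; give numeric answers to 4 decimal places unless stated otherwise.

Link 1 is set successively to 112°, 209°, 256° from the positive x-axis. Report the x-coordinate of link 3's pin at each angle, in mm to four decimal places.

geometry: r = 47 mm, L = 91 mm, e = 14 mm
θ=112°: crank pin P = (r cos θ, r sin θ) = (-17.606510, 43.577641)
θ=112°: h = r sin θ − e = 43.577641 − 14 = 29.577641
θ=112°: x = r cos θ + √(L² − h²) = -17.606510 + 86.059068 = 68.452558
θ=209°: crank pin P = (r cos θ, r sin θ) = (-41.107126, -22.786052)
θ=209°: h = r sin θ − e = -22.786052 − 14 = -36.786052
θ=209°: x = r cos θ + √(L² − h²) = -41.107126 + 83.233325 = 42.126199
θ=256°: crank pin P = (r cos θ, r sin θ) = (-11.370329, -45.603899)
θ=256°: h = r sin θ − e = -45.603899 − 14 = -59.603899
θ=256°: x = r cos θ + √(L² − h²) = -11.370329 + 68.763182 = 57.392853

θ=112°: 68.4526
θ=209°: 42.1262
θ=256°: 57.3929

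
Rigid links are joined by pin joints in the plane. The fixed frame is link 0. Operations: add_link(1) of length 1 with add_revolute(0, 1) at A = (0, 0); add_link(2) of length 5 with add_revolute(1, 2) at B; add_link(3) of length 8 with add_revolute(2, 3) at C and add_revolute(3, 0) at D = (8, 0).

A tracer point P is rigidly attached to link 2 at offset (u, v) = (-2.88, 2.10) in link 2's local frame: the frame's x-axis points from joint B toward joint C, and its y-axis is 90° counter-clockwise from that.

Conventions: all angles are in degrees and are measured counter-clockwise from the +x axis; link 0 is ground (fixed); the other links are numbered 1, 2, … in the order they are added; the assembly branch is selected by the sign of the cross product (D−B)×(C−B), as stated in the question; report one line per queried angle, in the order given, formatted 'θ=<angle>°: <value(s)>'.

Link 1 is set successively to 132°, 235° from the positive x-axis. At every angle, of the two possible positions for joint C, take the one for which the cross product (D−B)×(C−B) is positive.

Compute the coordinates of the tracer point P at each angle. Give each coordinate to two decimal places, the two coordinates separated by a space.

A=(0,0), D=(8.00,0)
θ=132°: B = A + 1.00·(cos132°, sin132°) = (-0.6691, 0.7431)
θ=132°: |BD| = 8.7009
θ=132°: circle(B,5.00) ∩ circle(D,8.00): a=2.1093, h=4.5333
θ=132°:   candidates: C₊=(1.8197,5.0797) cross=39.444; C₋=(1.0453,-3.9537) cross=-39.444
θ=132°:   branch + wants cross > 0 → take C=(1.8197,5.0797) (cross=39.444)
θ=132°: ex = (C−B)/|BC| = (0.4978,0.8673); ey = (-0.8673,0.4978)
θ=132°: P = B + -2.88·ex + 2.10·ey = (-3.9240,-0.7094)
θ=235°: B = A + 1.00·(cos235°, sin235°) = (-0.5736, -0.8192)
θ=235°: |BD| = 8.6126
θ=235°: circle(B,5.00) ∩ circle(D,8.00): a=2.0422, h=4.5639
θ=235°:   candidates: C₊=(1.0253,3.9183) cross=39.307; C₋=(1.8934,-5.1682) cross=-39.307
θ=235°:   branch + wants cross > 0 → take C=(1.0253,3.9183) (cross=39.307)
θ=235°: ex = (C−B)/|BC| = (0.3198,0.9475); ey = (-0.9475,0.3198)
θ=235°: P = B + -2.88·ex + 2.10·ey = (-3.4843,-2.8764)

θ=132°: -3.92 -0.71
θ=235°: -3.48 -2.88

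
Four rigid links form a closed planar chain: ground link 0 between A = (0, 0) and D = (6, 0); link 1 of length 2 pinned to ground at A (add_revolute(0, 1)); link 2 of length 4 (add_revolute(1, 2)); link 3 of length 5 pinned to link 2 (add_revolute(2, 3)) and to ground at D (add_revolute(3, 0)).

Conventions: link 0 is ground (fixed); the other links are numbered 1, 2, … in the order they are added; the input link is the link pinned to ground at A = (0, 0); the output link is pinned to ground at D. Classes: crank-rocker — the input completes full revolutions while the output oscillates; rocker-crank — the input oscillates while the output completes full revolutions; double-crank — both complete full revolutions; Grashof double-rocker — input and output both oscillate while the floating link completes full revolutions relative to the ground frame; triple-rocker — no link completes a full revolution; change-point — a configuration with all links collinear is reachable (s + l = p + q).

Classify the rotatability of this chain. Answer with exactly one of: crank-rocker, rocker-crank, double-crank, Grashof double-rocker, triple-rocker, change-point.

lengths: ground=6, input=2, coupler=4, output=5
sorted: s=2 (shortest), l=6 (longest), p+q=9
s + l = 8 vs p + q = 9
s + l < p + q (Grashof) with shortest = input link → crank-rocker

crank-rocker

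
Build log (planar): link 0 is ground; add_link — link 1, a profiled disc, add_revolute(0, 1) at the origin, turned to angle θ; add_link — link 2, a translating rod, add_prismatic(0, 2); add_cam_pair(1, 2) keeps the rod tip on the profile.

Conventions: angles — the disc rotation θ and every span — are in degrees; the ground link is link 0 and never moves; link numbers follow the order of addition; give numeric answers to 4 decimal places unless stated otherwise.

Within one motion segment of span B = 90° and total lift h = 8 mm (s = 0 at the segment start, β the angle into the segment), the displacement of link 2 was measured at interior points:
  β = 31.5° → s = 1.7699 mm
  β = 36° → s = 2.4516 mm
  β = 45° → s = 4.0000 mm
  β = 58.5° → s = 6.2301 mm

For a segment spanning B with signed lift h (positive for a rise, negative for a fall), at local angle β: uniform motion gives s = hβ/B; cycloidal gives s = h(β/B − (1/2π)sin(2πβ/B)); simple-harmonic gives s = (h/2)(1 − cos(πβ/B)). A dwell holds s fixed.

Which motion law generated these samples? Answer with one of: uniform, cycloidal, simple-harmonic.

candidates at β/B = r: uniform s = h·r (linear in β); cycloidal s = h·(r − sin(2πr)/(2π)); simple-harmonic s = (h/2)(1 − cos(πr))
β=31.5°: printed 1.7699 | uniform 2.8000, cycloidal 1.7699, simple-harmonic 2.1840
β=36°: printed 2.4516 | uniform 3.2000, cycloidal 2.4516, simple-harmonic 2.7639
β=45°: printed 4.0000 | uniform 4.0000, cycloidal 4.0000, simple-harmonic 4.0000
β=58.5°: printed 6.2301 | uniform 5.2000, cycloidal 6.2301, simple-harmonic 5.8160
only one law matches every sample → cycloidal

cycloidal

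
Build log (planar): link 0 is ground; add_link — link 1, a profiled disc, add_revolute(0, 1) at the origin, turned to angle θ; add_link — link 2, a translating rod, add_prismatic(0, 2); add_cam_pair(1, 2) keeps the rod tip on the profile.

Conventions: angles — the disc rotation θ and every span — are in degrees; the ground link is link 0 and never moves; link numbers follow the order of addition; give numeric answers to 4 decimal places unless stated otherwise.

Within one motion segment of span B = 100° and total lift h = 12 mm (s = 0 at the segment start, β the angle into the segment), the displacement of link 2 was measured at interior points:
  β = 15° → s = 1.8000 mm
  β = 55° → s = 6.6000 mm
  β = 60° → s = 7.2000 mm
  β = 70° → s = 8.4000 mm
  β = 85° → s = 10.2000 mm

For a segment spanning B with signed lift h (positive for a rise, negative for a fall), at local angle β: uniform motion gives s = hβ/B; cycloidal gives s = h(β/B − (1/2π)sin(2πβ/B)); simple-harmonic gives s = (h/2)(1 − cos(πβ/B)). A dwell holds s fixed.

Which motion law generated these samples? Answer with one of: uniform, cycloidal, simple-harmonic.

candidates at β/B = r: uniform s = h·r (linear in β); cycloidal s = h·(r − sin(2πr)/(2π)); simple-harmonic s = (h/2)(1 − cos(πr))
β=15°: printed 1.8000 | uniform 1.8000, cycloidal 0.2549, simple-harmonic 0.6540
β=55°: printed 6.6000 | uniform 6.6000, cycloidal 7.1902, simple-harmonic 6.9386
β=60°: printed 7.2000 | uniform 7.2000, cycloidal 8.3226, simple-harmonic 7.8541
β=70°: printed 8.4000 | uniform 8.4000, cycloidal 10.2164, simple-harmonic 9.5267
β=85°: printed 10.2000 | uniform 10.2000, cycloidal 11.7451, simple-harmonic 11.3460
only one law matches every sample → uniform

uniform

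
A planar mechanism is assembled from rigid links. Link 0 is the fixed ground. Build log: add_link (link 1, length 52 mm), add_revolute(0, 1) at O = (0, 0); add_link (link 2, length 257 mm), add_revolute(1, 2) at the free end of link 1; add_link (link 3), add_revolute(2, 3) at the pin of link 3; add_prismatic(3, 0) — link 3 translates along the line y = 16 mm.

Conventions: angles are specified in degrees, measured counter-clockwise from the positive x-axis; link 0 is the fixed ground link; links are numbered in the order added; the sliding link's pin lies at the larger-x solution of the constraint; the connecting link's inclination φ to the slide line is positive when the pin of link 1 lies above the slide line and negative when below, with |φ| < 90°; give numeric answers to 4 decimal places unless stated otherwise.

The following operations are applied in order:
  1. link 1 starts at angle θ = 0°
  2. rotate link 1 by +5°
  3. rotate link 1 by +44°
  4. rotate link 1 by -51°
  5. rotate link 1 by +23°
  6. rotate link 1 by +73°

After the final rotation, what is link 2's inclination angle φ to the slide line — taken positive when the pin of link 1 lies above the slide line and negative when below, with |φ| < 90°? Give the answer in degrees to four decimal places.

geometry: r = 52 mm, L = 257 mm, e = 16 mm; θ starts at 0°
rotate link 1 by +5°: θ ← 0° +5° = 5°
rotate link 1 by +44°: θ ← 5° +44° = 49°
rotate link 1 by -51°: θ ← 49° -51° = -2°
rotate link 1 by +23°: θ ← -2° +23° = 21°
rotate link 1 by +73°: θ ← 21° +73° = 94°
h = r sin θ − e = 51.873331 − 16 = 35.873331
sin φ = h / L = 35.873331 / 257 = 0.13958494
φ = arcsin(0.13958494) = 8.023829°

8.0238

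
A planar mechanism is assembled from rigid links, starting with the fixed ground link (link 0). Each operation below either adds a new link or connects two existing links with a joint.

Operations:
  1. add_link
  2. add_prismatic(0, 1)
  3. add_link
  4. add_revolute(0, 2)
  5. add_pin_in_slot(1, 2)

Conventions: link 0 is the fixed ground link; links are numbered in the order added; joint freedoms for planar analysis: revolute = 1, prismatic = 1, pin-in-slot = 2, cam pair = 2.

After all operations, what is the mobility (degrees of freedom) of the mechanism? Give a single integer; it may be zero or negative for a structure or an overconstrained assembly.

link 0 = ground. State L|J1|J2 = 1|0|0
+link1  2|0|0
P(0,1) f=1→J1  2|1|0
+link2  3|1|0
R(0,2) f=1→J1  3|2|0
PS(1,2) f=2→J2  3|2|1
M = 3(3−1)−2·2−1 = 6−4−1 = 1

M = 1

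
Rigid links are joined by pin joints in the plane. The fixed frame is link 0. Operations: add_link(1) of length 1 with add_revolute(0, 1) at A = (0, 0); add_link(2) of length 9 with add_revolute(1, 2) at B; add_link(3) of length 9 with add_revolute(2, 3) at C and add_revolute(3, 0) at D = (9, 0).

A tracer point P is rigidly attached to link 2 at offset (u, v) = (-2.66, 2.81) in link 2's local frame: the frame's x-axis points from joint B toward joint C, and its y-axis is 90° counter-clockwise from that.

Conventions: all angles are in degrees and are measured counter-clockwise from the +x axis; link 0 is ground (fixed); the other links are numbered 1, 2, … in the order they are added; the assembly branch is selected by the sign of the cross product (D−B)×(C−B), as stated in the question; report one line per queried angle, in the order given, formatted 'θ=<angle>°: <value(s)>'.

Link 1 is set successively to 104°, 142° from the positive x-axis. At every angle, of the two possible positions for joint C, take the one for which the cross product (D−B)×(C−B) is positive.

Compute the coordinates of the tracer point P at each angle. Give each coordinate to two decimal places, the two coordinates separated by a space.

A=(0,0), D=(9.00,0)
θ=104°: B = A + 1.00·(cos104°, sin104°) = (-0.2419, 0.9703)
θ=104°: |BD| = 9.2927
θ=104°: circle(B,9.00) ∩ circle(D,9.00): a=4.6464, h=7.7079
θ=104°:   candidates: C₊=(5.1839,8.1509) cross=71.627; C₋=(3.5742,-7.1806) cross=-71.627
θ=104°:   branch + wants cross > 0 → take C=(5.1839,8.1509) (cross=71.627)
θ=104°: ex = (C−B)/|BC| = (0.6029,0.7978); ey = (-0.7978,0.6029)
θ=104°: P = B + -2.66·ex + 2.81·ey = (-4.0875,0.5421)
θ=142°: B = A + 1.00·(cos142°, sin142°) = (-0.7880, 0.6157)
θ=142°: |BD| = 9.8074
θ=142°: circle(B,9.00) ∩ circle(D,9.00): a=4.9037, h=7.5468
θ=142°:   candidates: C₊=(4.5797,7.8397) cross=74.014; C₋=(3.6322,-7.2241) cross=-74.014
θ=142°:   branch + wants cross > 0 → take C=(4.5797,7.8397) (cross=74.014)
θ=142°: ex = (C−B)/|BC| = (0.5964,0.8027); ey = (-0.8027,0.5964)
θ=142°: P = B + -2.66·ex + 2.81·ey = (-4.6300,0.1565)

θ=104°: -4.09 0.54
θ=142°: -4.63 0.16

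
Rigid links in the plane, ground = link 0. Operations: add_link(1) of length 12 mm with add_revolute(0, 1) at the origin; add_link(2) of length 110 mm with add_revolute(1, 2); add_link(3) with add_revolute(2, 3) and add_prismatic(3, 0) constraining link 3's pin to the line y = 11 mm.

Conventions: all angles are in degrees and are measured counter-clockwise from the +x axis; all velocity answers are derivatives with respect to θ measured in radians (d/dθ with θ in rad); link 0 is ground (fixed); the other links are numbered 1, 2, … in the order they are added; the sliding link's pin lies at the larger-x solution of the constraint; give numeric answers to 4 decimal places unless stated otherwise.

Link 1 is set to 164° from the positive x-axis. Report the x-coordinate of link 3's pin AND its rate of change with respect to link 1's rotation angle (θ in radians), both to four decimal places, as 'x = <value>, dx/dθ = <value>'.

geometry: r = 12 mm, L = 110 mm, e = 11 mm
crank pin P = (r cos θ, r sin θ) = (-11.535140, 3.307648)
h = r sin θ − e = 3.307648 − 11 = -7.692352
x = r cos θ + √(L² − h²) = -11.535140 + 109.730705 = 98.195565
dx/dθ = −r sin θ − h·r cos θ/√(L² − h²) (θ in radians; h = -7.692352) = -4.116286

x = 98.1956, dx/dθ = -4.1163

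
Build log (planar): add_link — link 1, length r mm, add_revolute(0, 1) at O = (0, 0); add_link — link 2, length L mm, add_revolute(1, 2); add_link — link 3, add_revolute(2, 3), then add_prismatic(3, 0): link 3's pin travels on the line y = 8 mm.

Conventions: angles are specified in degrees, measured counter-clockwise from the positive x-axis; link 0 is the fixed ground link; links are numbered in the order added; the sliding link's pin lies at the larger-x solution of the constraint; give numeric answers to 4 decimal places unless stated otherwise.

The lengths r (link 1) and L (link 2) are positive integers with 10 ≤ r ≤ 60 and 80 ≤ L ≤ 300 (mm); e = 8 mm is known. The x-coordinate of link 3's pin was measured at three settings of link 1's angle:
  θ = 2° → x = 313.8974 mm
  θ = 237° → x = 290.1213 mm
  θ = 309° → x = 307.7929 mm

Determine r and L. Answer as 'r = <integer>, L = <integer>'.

constraint per measurement: (x − r cos θ)² + (r sin θ − e)² = L²
subtracting the θ₁ and θ₂ equations cancels the r² and L² terms:
r = (x₁² − x₂²) / (2[(x₁cos θ₁ + e sin θ₁) − (x₂cos θ₂ + e sin θ₂)]) = 15.0000 → r = 15
L² = (x₁ − r cos θ₁)² + (r sin θ₁ − e)² = 89401.0164 → L = 299.0000 → L = 299
check at θ₃=309°: x = 307.7929 (printed 307.7929) ✓

r = 15, L = 299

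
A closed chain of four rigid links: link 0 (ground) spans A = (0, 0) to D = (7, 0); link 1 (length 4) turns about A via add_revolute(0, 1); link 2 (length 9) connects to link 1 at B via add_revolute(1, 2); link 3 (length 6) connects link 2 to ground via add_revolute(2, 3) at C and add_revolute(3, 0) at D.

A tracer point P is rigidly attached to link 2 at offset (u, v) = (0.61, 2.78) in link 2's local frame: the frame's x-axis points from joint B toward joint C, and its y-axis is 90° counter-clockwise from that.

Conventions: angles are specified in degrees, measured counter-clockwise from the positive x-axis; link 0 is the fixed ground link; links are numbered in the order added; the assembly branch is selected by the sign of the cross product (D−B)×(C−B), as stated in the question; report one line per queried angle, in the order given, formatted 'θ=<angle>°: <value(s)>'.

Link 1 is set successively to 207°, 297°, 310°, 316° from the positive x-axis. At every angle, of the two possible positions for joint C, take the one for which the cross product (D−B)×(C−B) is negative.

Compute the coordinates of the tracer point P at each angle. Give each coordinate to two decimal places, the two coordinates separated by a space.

A=(0,0), D=(7.00,0)
θ=207°: B = A + 4.00·(cos207°, sin207°) = (-3.5640, -1.8160)
θ=207°: |BD| = 10.7190
θ=207°: circle(B,9.00) ∩ circle(D,6.00): a=7.4586, h=5.0368
θ=207°:   candidates: C₊=(2.9334,4.4117) cross=53.990; C₋=(4.6400,-5.5164) cross=-53.990
θ=207°:   branch - wants cross < 0 → take C=(4.6400,-5.5164) (cross=-53.990)
θ=207°: ex = (C−B)/|BC| = (0.9116,-0.4112); ey = (0.4112,0.9116)
θ=207°: P = B + 0.61·ex + 2.78·ey = (-1.8649,0.4674)
θ=297°: B = A + 4.00·(cos297°, sin297°) = (1.8160, -3.5640)
θ=297°: |BD| = 6.2910
θ=297°: circle(B,9.00) ∩ circle(D,6.00): a=6.7220, h=5.9845
θ=297°:   candidates: C₊=(3.9648,5.1757) cross=37.648; C₋=(10.7456,-4.6873) cross=-37.648
θ=297°:   branch - wants cross < 0 → take C=(10.7456,-4.6873) (cross=-37.648)
θ=297°: ex = (C−B)/|BC| = (0.9922,-0.1248); ey = (0.1248,0.9922)
θ=297°: P = B + 0.61·ex + 2.78·ey = (2.7682,-0.8819)
θ=310°: B = A + 4.00·(cos310°, sin310°) = (2.5712, -3.0642)
θ=310°: |BD| = 5.3855
θ=310°: circle(B,9.00) ∩ circle(D,6.00): a=6.8706, h=5.8133
θ=310°:   candidates: C₊=(4.9137,5.6256) cross=31.308; C₋=(11.5289,-3.9357) cross=-31.308
θ=310°:   branch - wants cross < 0 → take C=(11.5289,-3.9357) (cross=-31.308)
θ=310°: ex = (C−B)/|BC| = (0.9953,-0.0968); ey = (0.0968,0.9953)
θ=310°: P = B + 0.61·ex + 2.78·ey = (3.4475,-0.3563)
θ=316°: B = A + 4.00·(cos316°, sin316°) = (2.8774, -2.7786)
θ=316°: |BD| = 4.9716
θ=316°: circle(B,9.00) ∩ circle(D,6.00): a=7.0115, h=5.6426
θ=316°:   candidates: C₊=(5.5379,5.8191) cross=28.053; C₋=(11.8452,-3.5390) cross=-28.053
θ=316°:   branch - wants cross < 0 → take C=(11.8452,-3.5390) (cross=-28.053)
θ=316°: ex = (C−B)/|BC| = (0.9964,-0.0845); ey = (0.0845,0.9964)
θ=316°: P = B + 0.61·ex + 2.78·ey = (3.7200,-0.0601)

θ=207°: -1.86 0.47
θ=297°: 2.77 -0.88
θ=310°: 3.45 -0.36
θ=316°: 3.72 -0.06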